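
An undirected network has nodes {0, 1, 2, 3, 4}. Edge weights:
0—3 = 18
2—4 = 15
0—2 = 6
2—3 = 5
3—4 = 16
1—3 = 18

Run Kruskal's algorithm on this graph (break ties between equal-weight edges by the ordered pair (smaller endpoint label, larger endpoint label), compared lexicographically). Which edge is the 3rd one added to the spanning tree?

Kruskal: consider edges lightest-first.
2—3 (5): add. Components now {0} {1} {2,3} {4}
0—2 (6): add. Components now {0,2,3} {1} {4}
2—4 (15): add. Components now {0,2,3,4} {1}
3—4 (16): skip — 3 and 4 already connected.
0—3 (18): skip — 0 and 3 already connected.
1—3 (18): add. Components now {0,1,2,3,4}
The 3rd edge added is 2—4.

2-4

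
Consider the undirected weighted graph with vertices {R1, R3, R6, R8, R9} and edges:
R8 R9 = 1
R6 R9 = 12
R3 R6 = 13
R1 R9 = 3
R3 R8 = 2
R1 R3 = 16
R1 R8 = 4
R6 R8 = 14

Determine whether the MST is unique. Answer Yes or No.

Yes

Kruskal: consider edges lightest-first.
R8 R9 (1): add. Components now {R1} {R8,R9} {R3} {R6}
R3 R8 (2): add. Components now {R1} {R3,R8,R9} {R6}
R1 R9 (3): add. Components now {R1,R3,R8,R9} {R6}
R1 R8 (4): skip — R1 and R8 already connected.
R6 R9 (12): add. Components now {R1,R3,R6,R8,R9}
Every non-tree edge has weight strictly greater than the heaviest edge on the tree path between its endpoints, so the MST is unique.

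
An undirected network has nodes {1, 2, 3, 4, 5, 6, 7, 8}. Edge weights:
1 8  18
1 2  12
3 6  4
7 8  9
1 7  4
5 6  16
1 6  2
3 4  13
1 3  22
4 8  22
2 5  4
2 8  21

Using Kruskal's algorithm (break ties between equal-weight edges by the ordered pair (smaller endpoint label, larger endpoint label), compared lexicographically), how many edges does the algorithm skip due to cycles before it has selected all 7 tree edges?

0

Kruskal: consider edges lightest-first.
1 6 (2): add — endpoints in different components.
1 7 (4): add — endpoints in different components.
2 5 (4): add — endpoints in different components.
3 6 (4): add — endpoints in different components.
7 8 (9): add — endpoints in different components.
1 2 (12): add — endpoints in different components.
3 4 (13): add — endpoints in different components.
Edges rejected before the tree was complete: 0.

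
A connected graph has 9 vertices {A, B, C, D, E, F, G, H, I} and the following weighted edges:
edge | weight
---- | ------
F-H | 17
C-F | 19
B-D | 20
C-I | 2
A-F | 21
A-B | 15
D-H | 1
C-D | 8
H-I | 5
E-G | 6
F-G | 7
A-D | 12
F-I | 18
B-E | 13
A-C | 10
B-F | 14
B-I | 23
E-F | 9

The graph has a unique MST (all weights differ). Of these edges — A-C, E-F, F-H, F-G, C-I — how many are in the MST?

3

Kruskal's algorithm — process edges by increasing weight (ties by edge label):
D-H (1): add — endpoints in different components.
C-I (2): add — endpoints in different components.
H-I (5): add — endpoints in different components.
E-G (6): add — endpoints in different components.
F-G (7): add — endpoints in different components.
C-D (8): skip — C and D already connected.
E-F (9): skip — E and F already connected.
A-C (10): add — endpoints in different components.
A-D (12): skip — A and D already connected.
B-E (13): add — endpoints in different components.
B-F (14): skip — B and F already connected.
A-B (15): add — endpoints in different components.
MST edge set: {D-H, C-I, H-I, E-G, F-G, A-C, B-E, A-B}.
Of the listed edges, {A-C, F-G, C-I} are in the MST → 3.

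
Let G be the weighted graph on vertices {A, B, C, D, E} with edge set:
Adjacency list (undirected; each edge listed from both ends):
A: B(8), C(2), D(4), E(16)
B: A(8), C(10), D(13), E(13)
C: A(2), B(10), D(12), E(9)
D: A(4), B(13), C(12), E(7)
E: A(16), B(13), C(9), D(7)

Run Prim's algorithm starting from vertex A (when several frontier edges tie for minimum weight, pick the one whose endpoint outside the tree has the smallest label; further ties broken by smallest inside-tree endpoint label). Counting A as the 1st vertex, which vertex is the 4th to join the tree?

Prim, starting at A.
Step 1: frontier [A–C 2, A–D 4, A–B 8, A–E 16] → take A–C (2); add C.
Step 2: frontier [A–D 4, A–B 8, A–E 16, C–E 9, B–C 10, C–D 12] → take A–D (4); add D.
Step 3: frontier [A–B 8, A–E 16, C–E 9, B–C 10, D–E 7, B–D 13] → take D–E (7); add E.
Step 4: frontier [A–B 8, B–C 10, B–D 13, B–E 13] → take A–B (8); add B.
Vertex order: A, C, D, E, B. The 4th vertex is E.

E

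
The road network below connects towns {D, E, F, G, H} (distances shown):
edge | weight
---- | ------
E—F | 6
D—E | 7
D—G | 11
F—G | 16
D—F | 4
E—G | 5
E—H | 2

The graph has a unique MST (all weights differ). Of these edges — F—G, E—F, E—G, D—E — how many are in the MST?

Kruskal: consider edges lightest-first.
E—H (2): add — endpoints in different components.
D—F (4): add — endpoints in different components.
E—G (5): add — endpoints in different components.
E—F (6): add — endpoints in different components.
MST edge set: {E—H, D—F, E—G, E—F}.
Of the listed edges, {E—F, E—G} are in the MST → 2.

2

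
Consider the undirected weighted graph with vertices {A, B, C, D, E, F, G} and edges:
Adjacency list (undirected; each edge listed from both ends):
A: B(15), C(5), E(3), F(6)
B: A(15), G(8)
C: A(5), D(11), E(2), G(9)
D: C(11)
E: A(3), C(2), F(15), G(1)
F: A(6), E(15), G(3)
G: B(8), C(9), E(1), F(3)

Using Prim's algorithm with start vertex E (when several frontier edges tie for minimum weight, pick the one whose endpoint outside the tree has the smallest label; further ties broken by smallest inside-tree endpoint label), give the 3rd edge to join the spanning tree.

A-E

Prim's algorithm from E:
Step 1: cheapest edge leaving the tree is E—G (1); add G.
Step 2: cheapest edge leaving the tree is C—E (2); add C.
Step 3: cheapest edge leaving the tree is A—E (3); add A.
Step 4: cheapest edge leaving the tree is F—G (3); add F.
Step 5: cheapest edge leaving the tree is B—G (8); add B.
Step 6: cheapest edge leaving the tree is C—D (11); add D.
The 3rd edge added is A—E.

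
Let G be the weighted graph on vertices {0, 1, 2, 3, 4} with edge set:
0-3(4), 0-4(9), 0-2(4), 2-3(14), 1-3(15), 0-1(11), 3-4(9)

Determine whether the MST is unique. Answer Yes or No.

No

Kruskal's algorithm — process edges by increasing weight (ties by edge label):
0-2 (4): add — endpoints in different components.
0-3 (4): add — endpoints in different components.
0-4 (9): add — endpoints in different components.
3-4 (9): skip — 3 and 4 already connected.
0-1 (11): add — endpoints in different components.
Non-tree edge 3-4 has weight 9, equal to the heaviest edge on its tree cycle — swapping gives another MST of the same weight. Not unique.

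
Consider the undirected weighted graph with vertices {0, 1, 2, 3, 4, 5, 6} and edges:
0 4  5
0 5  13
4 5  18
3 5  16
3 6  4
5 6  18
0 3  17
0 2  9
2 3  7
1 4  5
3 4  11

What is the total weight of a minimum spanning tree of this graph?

Grow the tree from 6 using Prim:
Step 1: frontier [3 6 4, 5 6 18] → take 3 6 (4); add 3.
Step 2: frontier [2 3 7, 3 4 11, 3 5 16, 0 3 17, 5 6 18] → take 2 3 (7); add 2.
Step 3: frontier [0 2 9, 3 4 11, 3 5 16, 0 3 17, 5 6 18] → take 0 2 (9); add 0.
Step 4: frontier [0 4 5, 0 5 13, 3 4 11, 3 5 16, 5 6 18] → take 0 4 (5); add 4.
Step 5: frontier [0 5 13, 3 5 16, 1 4 5, 4 5 18, 5 6 18] → take 1 4 (5); add 1.
Step 6: frontier [0 5 13, 3 5 16, 4 5 18, 5 6 18] → take 0 5 (13); add 5.
MST edges: 3 6, 2 3, 0 2, 0 4, 1 4, 0 5; total weight 4+7+9+5+5+13 = 43.

43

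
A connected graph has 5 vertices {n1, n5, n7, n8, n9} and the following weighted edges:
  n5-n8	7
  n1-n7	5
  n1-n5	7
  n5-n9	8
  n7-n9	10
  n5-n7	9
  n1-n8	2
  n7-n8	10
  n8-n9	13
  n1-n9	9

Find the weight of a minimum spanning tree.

22

Kruskal: consider edges lightest-first.
n1-n8 (2): add. Components now {n5} {n1,n8} {n7} {n9}
n1-n7 (5): add. Components now {n5} {n1,n7,n8} {n9}
n1-n5 (7): add. Components now {n1,n5,n7,n8} {n9}
n5-n8 (7): skip — n5 and n8 already connected.
n5-n9 (8): add. Components now {n1,n5,n7,n8,n9}
MST edges: n1-n8, n1-n7, n1-n5, n5-n9; total weight 2+5+7+8 = 22.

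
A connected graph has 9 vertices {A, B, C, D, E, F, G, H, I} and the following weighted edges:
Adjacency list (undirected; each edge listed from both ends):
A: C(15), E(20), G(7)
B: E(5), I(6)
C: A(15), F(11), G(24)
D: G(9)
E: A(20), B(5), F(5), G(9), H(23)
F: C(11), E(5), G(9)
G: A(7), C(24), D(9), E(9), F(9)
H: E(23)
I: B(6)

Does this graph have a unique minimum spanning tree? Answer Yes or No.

Kruskal: consider edges lightest-first.
B-E (5): add — endpoints in different components.
E-F (5): add — endpoints in different components.
B-I (6): add — endpoints in different components.
A-G (7): add — endpoints in different components.
D-G (9): add — endpoints in different components.
E-G (9): add — endpoints in different components.
F-G (9): skip — F and G already connected.
C-F (11): add — endpoints in different components.
A-C (15): skip — A and C already connected.
A-E (20): skip — A and E already connected.
E-H (23): add — endpoints in different components.
Non-tree edge F-G has weight 9, equal to the heaviest edge on its tree cycle — swapping gives another MST of the same weight. Not unique.

No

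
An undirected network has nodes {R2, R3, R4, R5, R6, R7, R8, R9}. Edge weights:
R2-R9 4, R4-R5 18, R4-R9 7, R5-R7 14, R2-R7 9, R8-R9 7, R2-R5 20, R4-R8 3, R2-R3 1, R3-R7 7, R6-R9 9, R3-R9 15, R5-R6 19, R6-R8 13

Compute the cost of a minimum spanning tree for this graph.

Prim, starting at R2.
Step 1: frontier [R2-R3 1, R2-R9 4, R2-R7 9, R2-R5 20] → take R2-R3 (1); add R3.
Step 2: frontier [R2-R9 4, R2-R7 9, R2-R5 20, R3-R7 7, R3-R9 15] → take R2-R9 (4); add R9.
Step 3: frontier [R2-R7 9, R2-R5 20, R3-R7 7, R4-R9 7, R8-R9 7, R6-R9 9] → take R4-R9 (7); add R4.
Step 4: frontier [R2-R7 9, R2-R5 20, R3-R7 7, R4-R8 3, R4-R5 18, R8-R9 7, R6-R9 9] → take R4-R8 (3); add R8.
Step 5: frontier [R2-R7 9, R2-R5 20, R3-R7 7, R4-R5 18, R6-R8 13, R6-R9 9] → take R3-R7 (7); add R7.
Step 6: frontier [R2-R5 20, R4-R5 18, R5-R7 14, R6-R8 13, R6-R9 9] → take R6-R9 (9); add R6.
Step 7: frontier [R2-R5 20, R4-R5 18, R5-R6 19, R5-R7 14] → take R5-R7 (14); add R5.
MST edges: R2-R3, R2-R9, R4-R9, R4-R8, R3-R7, R6-R9, R5-R7; total weight 1+4+7+3+7+9+14 = 45.

45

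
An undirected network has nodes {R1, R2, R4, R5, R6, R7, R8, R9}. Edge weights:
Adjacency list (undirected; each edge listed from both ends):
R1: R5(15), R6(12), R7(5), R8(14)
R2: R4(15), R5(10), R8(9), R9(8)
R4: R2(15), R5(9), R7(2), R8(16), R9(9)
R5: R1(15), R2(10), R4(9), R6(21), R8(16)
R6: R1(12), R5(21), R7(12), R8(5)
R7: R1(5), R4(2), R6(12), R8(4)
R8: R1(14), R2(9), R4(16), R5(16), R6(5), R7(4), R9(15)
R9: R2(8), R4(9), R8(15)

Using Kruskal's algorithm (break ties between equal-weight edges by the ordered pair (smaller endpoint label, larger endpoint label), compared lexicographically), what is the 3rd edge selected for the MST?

Kruskal: consider edges lightest-first.
R4—R7 (2): add — endpoints in different components.
R7—R8 (4): add — endpoints in different components.
R1—R7 (5): add — endpoints in different components.
R6—R8 (5): add — endpoints in different components.
R2—R9 (8): add — endpoints in different components.
R2—R8 (9): add — endpoints in different components.
R4—R5 (9): add — endpoints in different components.
The 3rd edge added is R1—R7.

R1-R7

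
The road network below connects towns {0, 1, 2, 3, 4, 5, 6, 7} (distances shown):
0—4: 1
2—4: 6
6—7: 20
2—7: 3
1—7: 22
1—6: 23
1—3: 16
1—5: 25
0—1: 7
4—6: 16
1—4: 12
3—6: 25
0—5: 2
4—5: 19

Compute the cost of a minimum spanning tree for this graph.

51

Kruskal: consider edges lightest-first.
0—4 (1): add — endpoints in different components.
0—5 (2): add — endpoints in different components.
2—7 (3): add — endpoints in different components.
2—4 (6): add — endpoints in different components.
0—1 (7): add — endpoints in different components.
1—4 (12): skip — 1 and 4 already connected.
1—3 (16): add — endpoints in different components.
4—6 (16): add — endpoints in different components.
MST edges: 0—4, 0—5, 2—7, 2—4, 0—1, 1—3, 4—6; total weight 1+2+3+6+7+16+16 = 51.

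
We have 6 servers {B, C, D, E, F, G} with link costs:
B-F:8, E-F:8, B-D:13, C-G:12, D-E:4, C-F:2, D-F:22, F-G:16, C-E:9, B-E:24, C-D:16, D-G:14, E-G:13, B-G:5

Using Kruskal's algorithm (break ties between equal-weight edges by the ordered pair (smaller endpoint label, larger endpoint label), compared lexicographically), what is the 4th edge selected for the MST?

Sort edges by weight, then run Kruskal:
C-F (2): add — endpoints in different components.
D-E (4): add — endpoints in different components.
B-G (5): add — endpoints in different components.
B-F (8): add — endpoints in different components.
E-F (8): add — endpoints in different components.
The 4th edge added is B-F.

B-F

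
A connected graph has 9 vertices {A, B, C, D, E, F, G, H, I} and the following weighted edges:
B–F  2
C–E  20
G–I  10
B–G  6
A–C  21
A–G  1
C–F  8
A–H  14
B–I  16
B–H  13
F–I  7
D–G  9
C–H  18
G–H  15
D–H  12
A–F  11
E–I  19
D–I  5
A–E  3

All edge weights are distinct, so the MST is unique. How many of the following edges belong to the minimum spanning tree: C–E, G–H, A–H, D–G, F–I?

1

Kruskal's algorithm — process edges by increasing weight (ties by edge label):
A–G (1): add — endpoints in different components.
B–F (2): add — endpoints in different components.
A–E (3): add — endpoints in different components.
D–I (5): add — endpoints in different components.
B–G (6): add — endpoints in different components.
F–I (7): add — endpoints in different components.
C–F (8): add — endpoints in different components.
D–G (9): skip — D and G already connected.
G–I (10): skip — G and I already connected.
A–F (11): skip — A and F already connected.
D–H (12): add — endpoints in different components.
MST edge set: {A–G, B–F, A–E, D–I, B–G, F–I, C–F, D–H}.
Of the listed edges, {F–I} are in the MST → 1.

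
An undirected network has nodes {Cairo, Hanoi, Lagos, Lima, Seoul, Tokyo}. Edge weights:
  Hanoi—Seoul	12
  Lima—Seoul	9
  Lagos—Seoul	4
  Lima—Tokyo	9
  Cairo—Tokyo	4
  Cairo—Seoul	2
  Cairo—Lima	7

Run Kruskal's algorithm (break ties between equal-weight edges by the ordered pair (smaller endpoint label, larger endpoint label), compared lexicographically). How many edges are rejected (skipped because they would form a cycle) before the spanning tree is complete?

2

Sort edges by weight, then run Kruskal:
Cairo—Seoul (2): add — endpoints in different components.
Cairo—Tokyo (4): add — endpoints in different components.
Lagos—Seoul (4): add — endpoints in different components.
Cairo—Lima (7): add — endpoints in different components.
Lima—Seoul (9): skip — Lima and Seoul already connected.
Lima—Tokyo (9): skip — Lima and Tokyo already connected.
Hanoi—Seoul (12): add — endpoints in different components.
Edges rejected before the tree was complete: 2.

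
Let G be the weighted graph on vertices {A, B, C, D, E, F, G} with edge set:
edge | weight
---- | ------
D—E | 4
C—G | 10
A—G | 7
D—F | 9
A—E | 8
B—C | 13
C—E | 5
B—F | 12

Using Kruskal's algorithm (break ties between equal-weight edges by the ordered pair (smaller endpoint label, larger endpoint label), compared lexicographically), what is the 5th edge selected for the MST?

D-F

Sort edges by weight, then run Kruskal:
D—E (4): add — endpoints in different components.
C—E (5): add — endpoints in different components.
A—G (7): add — endpoints in different components.
A—E (8): add — endpoints in different components.
D—F (9): add — endpoints in different components.
C—G (10): skip — C and G already connected.
B—F (12): add — endpoints in different components.
The 5th edge added is D—F.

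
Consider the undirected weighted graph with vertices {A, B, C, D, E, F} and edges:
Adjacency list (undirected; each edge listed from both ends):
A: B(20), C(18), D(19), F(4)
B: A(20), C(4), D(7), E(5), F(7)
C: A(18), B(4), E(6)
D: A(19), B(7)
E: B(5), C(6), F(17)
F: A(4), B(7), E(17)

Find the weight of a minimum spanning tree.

27

Sort edges by weight, then run Kruskal:
A—F (4): add — endpoints in different components.
B—C (4): add — endpoints in different components.
B—E (5): add — endpoints in different components.
C—E (6): skip — C and E already connected.
B—D (7): add — endpoints in different components.
B—F (7): add — endpoints in different components.
MST edges: A—F, B—C, B—E, B—D, B—F; total weight 4+4+5+7+7 = 27.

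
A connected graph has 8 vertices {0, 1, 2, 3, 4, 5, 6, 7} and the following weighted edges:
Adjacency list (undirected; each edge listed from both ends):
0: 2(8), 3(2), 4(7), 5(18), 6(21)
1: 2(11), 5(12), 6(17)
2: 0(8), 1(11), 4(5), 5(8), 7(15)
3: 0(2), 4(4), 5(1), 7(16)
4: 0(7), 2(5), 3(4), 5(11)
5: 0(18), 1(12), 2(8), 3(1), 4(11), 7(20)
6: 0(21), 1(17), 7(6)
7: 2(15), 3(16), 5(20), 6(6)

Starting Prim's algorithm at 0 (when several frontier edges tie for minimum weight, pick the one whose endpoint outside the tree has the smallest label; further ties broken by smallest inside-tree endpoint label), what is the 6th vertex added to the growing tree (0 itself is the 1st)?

Grow the tree from 0 using Prim:
Step 1: cheapest edge leaving the tree is 0 3 (2); add 3.
Step 2: cheapest edge leaving the tree is 3 5 (1); add 5.
Step 3: cheapest edge leaving the tree is 3 4 (4); add 4.
Step 4: cheapest edge leaving the tree is 2 4 (5); add 2.
Step 5: cheapest edge leaving the tree is 1 2 (11); add 1.
Step 6: cheapest edge leaving the tree is 2 7 (15); add 7.
Step 7: cheapest edge leaving the tree is 6 7 (6); add 6.
Vertex order: 0, 3, 5, 4, 2, 1, 7, 6. The 6th vertex is 1.

1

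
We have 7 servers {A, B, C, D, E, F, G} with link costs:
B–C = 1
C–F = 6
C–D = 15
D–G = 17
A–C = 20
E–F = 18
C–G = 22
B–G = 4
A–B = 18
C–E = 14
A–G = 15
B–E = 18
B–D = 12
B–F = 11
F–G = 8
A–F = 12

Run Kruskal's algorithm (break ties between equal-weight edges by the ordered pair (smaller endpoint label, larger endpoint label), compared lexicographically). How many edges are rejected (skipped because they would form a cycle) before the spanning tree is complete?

Kruskal: consider edges lightest-first.
B–C (1): add — endpoints in different components.
B–G (4): add — endpoints in different components.
C–F (6): add — endpoints in different components.
F–G (8): skip — F and G already connected.
B–F (11): skip — B and F already connected.
A–F (12): add — endpoints in different components.
B–D (12): add — endpoints in different components.
C–E (14): add — endpoints in different components.
Edges rejected before the tree was complete: 2.

2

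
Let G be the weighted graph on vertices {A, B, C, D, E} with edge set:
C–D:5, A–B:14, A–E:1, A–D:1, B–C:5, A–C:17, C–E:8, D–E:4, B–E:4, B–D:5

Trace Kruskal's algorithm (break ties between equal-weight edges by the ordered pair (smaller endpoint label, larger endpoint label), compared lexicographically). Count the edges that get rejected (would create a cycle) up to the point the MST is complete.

Kruskal: consider edges lightest-first.
A–D (1): add — endpoints in different components.
A–E (1): add — endpoints in different components.
B–E (4): add — endpoints in different components.
D–E (4): skip — D and E already connected.
B–C (5): add — endpoints in different components.
Edges rejected before the tree was complete: 1.

1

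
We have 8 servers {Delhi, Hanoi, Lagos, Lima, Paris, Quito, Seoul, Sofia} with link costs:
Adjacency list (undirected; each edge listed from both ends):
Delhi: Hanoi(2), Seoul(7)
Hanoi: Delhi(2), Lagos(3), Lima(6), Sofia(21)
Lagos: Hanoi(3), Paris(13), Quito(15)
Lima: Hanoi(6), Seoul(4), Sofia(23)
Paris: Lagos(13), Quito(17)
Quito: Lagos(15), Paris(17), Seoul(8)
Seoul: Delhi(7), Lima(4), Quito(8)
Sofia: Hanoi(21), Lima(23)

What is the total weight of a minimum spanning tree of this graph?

57

Kruskal: consider edges lightest-first.
Delhi Hanoi (2): add — endpoints in different components.
Hanoi Lagos (3): add — endpoints in different components.
Lima Seoul (4): add — endpoints in different components.
Hanoi Lima (6): add — endpoints in different components.
Delhi Seoul (7): skip — Seoul and Delhi already connected.
Quito Seoul (8): add — endpoints in different components.
Lagos Paris (13): add — endpoints in different components.
Lagos Quito (15): skip — Quito and Lagos already connected.
Paris Quito (17): skip — Quito and Paris already connected.
Hanoi Sofia (21): add — endpoints in different components.
MST edges: Delhi Hanoi, Hanoi Lagos, Lima Seoul, Hanoi Lima, Quito Seoul, Lagos Paris, Hanoi Sofia; total weight 2+3+4+6+8+13+21 = 57.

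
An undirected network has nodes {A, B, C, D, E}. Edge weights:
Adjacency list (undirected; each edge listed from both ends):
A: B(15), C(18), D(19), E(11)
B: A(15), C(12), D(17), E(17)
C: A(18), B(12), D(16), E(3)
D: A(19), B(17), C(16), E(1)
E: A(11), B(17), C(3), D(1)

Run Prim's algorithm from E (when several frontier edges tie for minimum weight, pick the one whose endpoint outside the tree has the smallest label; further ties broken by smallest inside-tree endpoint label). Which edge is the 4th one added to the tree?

Prim's algorithm from E:
Step 1: cheapest edge leaving the tree is D—E (1); add D.
Step 2: cheapest edge leaving the tree is C—E (3); add C.
Step 3: cheapest edge leaving the tree is A—E (11); add A.
Step 4: cheapest edge leaving the tree is B—C (12); add B.
The 4th edge added is B—C.

B-C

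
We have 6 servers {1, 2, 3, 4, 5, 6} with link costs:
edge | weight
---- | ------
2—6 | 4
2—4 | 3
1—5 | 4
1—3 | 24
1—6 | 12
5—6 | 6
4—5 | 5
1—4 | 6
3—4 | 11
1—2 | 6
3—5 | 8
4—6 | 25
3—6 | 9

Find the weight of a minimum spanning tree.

24

Kruskal: consider edges lightest-first.
2—4 (3): add — endpoints in different components.
1—5 (4): add — endpoints in different components.
2—6 (4): add — endpoints in different components.
4—5 (5): add — endpoints in different components.
1—2 (6): skip — 1 and 2 already connected.
1—4 (6): skip — 1 and 4 already connected.
5—6 (6): skip — 5 and 6 already connected.
3—5 (8): add — endpoints in different components.
MST edges: 2—4, 1—5, 2—6, 4—5, 3—5; total weight 3+4+4+5+8 = 24.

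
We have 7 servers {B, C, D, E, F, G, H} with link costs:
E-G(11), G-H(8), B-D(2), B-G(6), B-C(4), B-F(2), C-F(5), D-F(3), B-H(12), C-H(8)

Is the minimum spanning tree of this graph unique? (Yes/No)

Sort edges by weight, then run Kruskal:
B-D (2): add. Components now {B,D} {C} {E} {F} {G} {H}
B-F (2): add. Components now {B,D,F} {C} {E} {G} {H}
D-F (3): skip — D and F already connected.
B-C (4): add. Components now {B,C,D,F} {E} {G} {H}
C-F (5): skip — C and F already connected.
B-G (6): add. Components now {B,C,D,F,G} {E} {H}
C-H (8): add. Components now {B,C,D,F,G,H} {E}
G-H (8): skip — G and H already connected.
E-G (11): add. Components now {B,C,D,E,F,G,H}
Non-tree edge G-H has weight 8, equal to the heaviest edge on its tree cycle — swapping gives another MST of the same weight. Not unique.

No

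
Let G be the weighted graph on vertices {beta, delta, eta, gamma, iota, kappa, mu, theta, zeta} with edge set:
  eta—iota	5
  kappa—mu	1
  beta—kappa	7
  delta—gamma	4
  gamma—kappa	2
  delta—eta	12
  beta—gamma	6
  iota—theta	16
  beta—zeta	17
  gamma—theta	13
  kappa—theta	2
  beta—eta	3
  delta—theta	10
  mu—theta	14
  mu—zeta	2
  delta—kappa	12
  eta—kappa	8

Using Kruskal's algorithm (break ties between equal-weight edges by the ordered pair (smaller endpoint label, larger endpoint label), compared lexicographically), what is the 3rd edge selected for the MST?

Kruskal's algorithm — process edges by increasing weight (ties by edge label):
kappa—mu (1): add — endpoints in different components.
gamma—kappa (2): add — endpoints in different components.
kappa—theta (2): add — endpoints in different components.
mu—zeta (2): add — endpoints in different components.
beta—eta (3): add — endpoints in different components.
delta—gamma (4): add — endpoints in different components.
eta—iota (5): add — endpoints in different components.
beta—gamma (6): add — endpoints in different components.
The 3rd edge added is kappa—theta.

kappa-theta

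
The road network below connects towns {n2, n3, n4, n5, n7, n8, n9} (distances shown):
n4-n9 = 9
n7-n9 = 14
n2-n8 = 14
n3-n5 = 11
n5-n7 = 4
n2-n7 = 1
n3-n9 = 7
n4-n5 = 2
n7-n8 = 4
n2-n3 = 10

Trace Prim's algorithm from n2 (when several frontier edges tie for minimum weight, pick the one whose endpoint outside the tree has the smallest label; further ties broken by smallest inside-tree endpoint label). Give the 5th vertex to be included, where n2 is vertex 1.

Grow the tree from n2 using Prim:
Step 1: frontier [n2-n7 1, n2-n3 10, n2-n8 14] → take n2-n7 (1); add n7.
Step 2: frontier [n2-n3 10, n2-n8 14, n5-n7 4, n7-n8 4, n7-n9 14] → take n5-n7 (4); add n5.
Step 3: frontier [n2-n3 10, n2-n8 14, n4-n5 2, n3-n5 11, n7-n8 4, n7-n9 14] → take n4-n5 (2); add n4.
Step 4: frontier [n2-n3 10, n2-n8 14, n4-n9 9, n3-n5 11, n7-n8 4, n7-n9 14] → take n7-n8 (4); add n8.
Step 5: frontier [n2-n3 10, n4-n9 9, n3-n5 11, n7-n9 14] → take n4-n9 (9); add n9.
Step 6: frontier [n2-n3 10, n3-n5 11, n3-n9 7] → take n3-n9 (7); add n3.
Vertex order: n2, n7, n5, n4, n8, n9, n3. The 5th vertex is n8.

n8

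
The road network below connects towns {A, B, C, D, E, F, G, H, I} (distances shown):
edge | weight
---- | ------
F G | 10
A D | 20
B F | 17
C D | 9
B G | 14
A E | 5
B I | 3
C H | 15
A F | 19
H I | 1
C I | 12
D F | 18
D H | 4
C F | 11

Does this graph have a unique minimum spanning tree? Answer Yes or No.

Yes

Kruskal's algorithm — process edges by increasing weight (ties by edge label):
H I (1): add — endpoints in different components.
B I (3): add — endpoints in different components.
D H (4): add — endpoints in different components.
A E (5): add — endpoints in different components.
C D (9): add — endpoints in different components.
F G (10): add — endpoints in different components.
C F (11): add — endpoints in different components.
C I (12): skip — C and I already connected.
B G (14): skip — B and G already connected.
C H (15): skip — C and H already connected.
B F (17): skip — B and F already connected.
D F (18): skip — D and F already connected.
A F (19): add — endpoints in different components.
Every non-tree edge has weight strictly greater than the heaviest edge on the tree path between its endpoints, so the MST is unique.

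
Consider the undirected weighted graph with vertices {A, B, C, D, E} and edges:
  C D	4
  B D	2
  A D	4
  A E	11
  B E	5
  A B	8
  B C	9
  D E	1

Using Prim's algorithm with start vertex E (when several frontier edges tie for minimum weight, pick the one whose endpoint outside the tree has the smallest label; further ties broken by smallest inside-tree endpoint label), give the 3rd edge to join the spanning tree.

A-D

Prim's algorithm from E:
Step 1: cheapest edge leaving the tree is D E (1); add D.
Step 2: cheapest edge leaving the tree is B D (2); add B.
Step 3: cheapest edge leaving the tree is A D (4); add A.
Step 4: cheapest edge leaving the tree is C D (4); add C.
The 3rd edge added is A D.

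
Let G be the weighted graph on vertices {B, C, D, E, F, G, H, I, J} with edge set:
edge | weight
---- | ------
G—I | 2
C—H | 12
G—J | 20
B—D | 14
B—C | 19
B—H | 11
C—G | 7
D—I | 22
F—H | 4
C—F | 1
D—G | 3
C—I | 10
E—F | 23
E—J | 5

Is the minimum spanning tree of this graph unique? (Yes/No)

Yes

Kruskal's algorithm — process edges by increasing weight (ties by edge label):
C—F (1): add — endpoints in different components.
G—I (2): add — endpoints in different components.
D—G (3): add — endpoints in different components.
F—H (4): add — endpoints in different components.
E—J (5): add — endpoints in different components.
C—G (7): add — endpoints in different components.
C—I (10): skip — C and I already connected.
B—H (11): add — endpoints in different components.
C—H (12): skip — C and H already connected.
B—D (14): skip — B and D already connected.
B—C (19): skip — B and C already connected.
G—J (20): add — endpoints in different components.
Every non-tree edge has weight strictly greater than the heaviest edge on the tree path between its endpoints, so the MST is unique.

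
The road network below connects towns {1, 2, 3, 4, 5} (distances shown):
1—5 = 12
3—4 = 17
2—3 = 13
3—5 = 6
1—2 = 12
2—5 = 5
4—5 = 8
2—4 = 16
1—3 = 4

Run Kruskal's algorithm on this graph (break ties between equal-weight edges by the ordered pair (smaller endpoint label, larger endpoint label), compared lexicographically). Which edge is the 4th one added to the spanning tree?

Sort edges by weight, then run Kruskal:
1—3 (4): add. Components now {1,3} {2} {4} {5}
2—5 (5): add. Components now {1,3} {2,5} {4}
3—5 (6): add. Components now {1,2,3,5} {4}
4—5 (8): add. Components now {1,2,3,4,5}
The 4th edge added is 4—5.

4-5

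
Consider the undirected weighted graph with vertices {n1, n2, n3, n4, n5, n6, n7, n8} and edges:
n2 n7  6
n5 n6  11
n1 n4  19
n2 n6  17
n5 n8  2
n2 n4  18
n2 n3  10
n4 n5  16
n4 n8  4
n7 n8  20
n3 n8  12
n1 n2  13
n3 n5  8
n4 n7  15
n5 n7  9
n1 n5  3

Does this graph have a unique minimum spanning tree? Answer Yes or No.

Sort edges by weight, then run Kruskal:
n5 n8 (2): add — endpoints in different components.
n1 n5 (3): add — endpoints in different components.
n4 n8 (4): add — endpoints in different components.
n2 n7 (6): add — endpoints in different components.
n3 n5 (8): add — endpoints in different components.
n5 n7 (9): add — endpoints in different components.
n2 n3 (10): skip — n3 and n2 already connected.
n5 n6 (11): add — endpoints in different components.
Every non-tree edge has weight strictly greater than the heaviest edge on the tree path between its endpoints, so the MST is unique.

Yes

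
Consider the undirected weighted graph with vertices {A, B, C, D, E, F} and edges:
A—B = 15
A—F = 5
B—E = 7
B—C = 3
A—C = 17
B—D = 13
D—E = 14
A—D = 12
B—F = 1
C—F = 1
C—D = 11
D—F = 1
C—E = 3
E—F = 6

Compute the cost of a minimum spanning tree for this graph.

11

Kruskal's algorithm — process edges by increasing weight (ties by edge label):
B—F (1): add. Components now {A} {B,F} {C} {D} {E}
C—F (1): add. Components now {A} {B,C,F} {D} {E}
D—F (1): add. Components now {A} {B,C,D,F} {E}
B—C (3): skip — B and C already connected.
C—E (3): add. Components now {A} {B,C,D,E,F}
A—F (5): add. Components now {A,B,C,D,E,F}
MST edges: B—F, C—F, D—F, C—E, A—F; total weight 1+1+1+3+5 = 11.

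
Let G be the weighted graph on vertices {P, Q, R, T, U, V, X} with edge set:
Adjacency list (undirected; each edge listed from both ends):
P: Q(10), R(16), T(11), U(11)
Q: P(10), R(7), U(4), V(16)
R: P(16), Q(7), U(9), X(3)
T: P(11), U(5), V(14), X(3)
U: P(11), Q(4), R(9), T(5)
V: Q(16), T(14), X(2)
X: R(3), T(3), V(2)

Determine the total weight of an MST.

27

Grow the tree from U using Prim:
Step 1: cheapest edge leaving the tree is Q U (4); add Q.
Step 2: cheapest edge leaving the tree is T U (5); add T.
Step 3: cheapest edge leaving the tree is T X (3); add X.
Step 4: cheapest edge leaving the tree is V X (2); add V.
Step 5: cheapest edge leaving the tree is R X (3); add R.
Step 6: cheapest edge leaving the tree is P Q (10); add P.
MST edges: Q U, T U, T X, V X, R X, P Q; total weight 4+5+3+2+3+10 = 27.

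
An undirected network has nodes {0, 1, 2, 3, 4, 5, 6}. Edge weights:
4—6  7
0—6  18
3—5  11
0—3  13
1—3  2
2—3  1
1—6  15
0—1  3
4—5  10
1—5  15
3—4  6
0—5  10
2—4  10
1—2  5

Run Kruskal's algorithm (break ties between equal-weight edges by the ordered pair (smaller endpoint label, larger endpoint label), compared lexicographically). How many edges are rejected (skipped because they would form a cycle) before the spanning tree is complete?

1

Kruskal's algorithm — process edges by increasing weight (ties by edge label):
2—3 (1): add — endpoints in different components.
1—3 (2): add — endpoints in different components.
0—1 (3): add — endpoints in different components.
1—2 (5): skip — 1 and 2 already connected.
3—4 (6): add — endpoints in different components.
4—6 (7): add — endpoints in different components.
0—5 (10): add — endpoints in different components.
Edges rejected before the tree was complete: 1.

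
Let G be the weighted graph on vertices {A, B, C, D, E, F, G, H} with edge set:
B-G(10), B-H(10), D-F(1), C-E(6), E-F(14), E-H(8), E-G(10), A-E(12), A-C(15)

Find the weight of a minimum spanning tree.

61

Prim's algorithm from B:
Step 1: frontier [B-G 10, B-H 10] → take B-G (10); add G.
Step 2: frontier [B-H 10, E-G 10] → take E-G (10); add E.
Step 3: frontier [B-H 10, C-E 6, E-H 8, A-E 12, E-F 14] → take C-E (6); add C.
Step 4: frontier [B-H 10, A-C 15, E-H 8, A-E 12, E-F 14] → take E-H (8); add H.
Step 5: frontier [A-C 15, A-E 12, E-F 14] → take A-E (12); add A.
Step 6: frontier [E-F 14] → take E-F (14); add F.
Step 7: frontier [D-F 1] → take D-F (1); add D.
MST edges: B-G, E-G, C-E, E-H, A-E, E-F, D-F; total weight 10+10+6+8+12+14+1 = 61.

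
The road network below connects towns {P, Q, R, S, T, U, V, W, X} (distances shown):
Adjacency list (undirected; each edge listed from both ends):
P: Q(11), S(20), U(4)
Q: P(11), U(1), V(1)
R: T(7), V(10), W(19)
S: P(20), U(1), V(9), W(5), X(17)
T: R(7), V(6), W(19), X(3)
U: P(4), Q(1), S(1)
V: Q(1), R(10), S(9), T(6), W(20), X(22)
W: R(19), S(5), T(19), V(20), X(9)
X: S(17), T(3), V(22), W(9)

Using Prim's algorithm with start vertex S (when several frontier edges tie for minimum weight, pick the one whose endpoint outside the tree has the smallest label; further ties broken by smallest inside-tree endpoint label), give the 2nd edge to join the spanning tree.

Grow the tree from S using Prim:
Step 1: cheapest edge leaving the tree is S–U (1); add U.
Step 2: cheapest edge leaving the tree is Q–U (1); add Q.
Step 3: cheapest edge leaving the tree is Q–V (1); add V.
Step 4: cheapest edge leaving the tree is P–U (4); add P.
Step 5: cheapest edge leaving the tree is S–W (5); add W.
Step 6: cheapest edge leaving the tree is T–V (6); add T.
Step 7: cheapest edge leaving the tree is T–X (3); add X.
Step 8: cheapest edge leaving the tree is R–T (7); add R.
The 2nd edge added is Q–U.

Q-U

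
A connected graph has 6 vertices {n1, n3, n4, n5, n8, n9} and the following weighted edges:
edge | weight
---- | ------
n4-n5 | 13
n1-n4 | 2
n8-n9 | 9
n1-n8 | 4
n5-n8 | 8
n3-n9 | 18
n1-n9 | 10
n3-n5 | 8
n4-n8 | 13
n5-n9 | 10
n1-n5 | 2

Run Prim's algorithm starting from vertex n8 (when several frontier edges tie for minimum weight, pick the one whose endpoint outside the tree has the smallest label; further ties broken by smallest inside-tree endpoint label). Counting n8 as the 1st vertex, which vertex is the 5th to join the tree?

n3

Grow the tree from n8 using Prim:
Step 1: cheapest edge leaving the tree is n1-n8 (4); add n1.
Step 2: cheapest edge leaving the tree is n1-n4 (2); add n4.
Step 3: cheapest edge leaving the tree is n1-n5 (2); add n5.
Step 4: cheapest edge leaving the tree is n3-n5 (8); add n3.
Step 5: cheapest edge leaving the tree is n8-n9 (9); add n9.
Vertex order: n8, n1, n4, n5, n3, n9. The 5th vertex is n3.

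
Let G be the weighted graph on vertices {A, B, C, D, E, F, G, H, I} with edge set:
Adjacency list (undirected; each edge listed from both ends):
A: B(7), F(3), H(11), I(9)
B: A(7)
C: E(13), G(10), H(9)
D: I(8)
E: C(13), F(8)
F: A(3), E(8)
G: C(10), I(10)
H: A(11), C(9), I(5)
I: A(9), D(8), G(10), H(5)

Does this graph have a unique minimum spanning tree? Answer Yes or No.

No

Kruskal: consider edges lightest-first.
A—F (3): add — endpoints in different components.
H—I (5): add — endpoints in different components.
A—B (7): add — endpoints in different components.
D—I (8): add — endpoints in different components.
E—F (8): add — endpoints in different components.
A—I (9): add — endpoints in different components.
C—H (9): add — endpoints in different components.
C—G (10): add — endpoints in different components.
Non-tree edge G—I has weight 10, equal to the heaviest edge on its tree cycle — swapping gives another MST of the same weight. Not unique.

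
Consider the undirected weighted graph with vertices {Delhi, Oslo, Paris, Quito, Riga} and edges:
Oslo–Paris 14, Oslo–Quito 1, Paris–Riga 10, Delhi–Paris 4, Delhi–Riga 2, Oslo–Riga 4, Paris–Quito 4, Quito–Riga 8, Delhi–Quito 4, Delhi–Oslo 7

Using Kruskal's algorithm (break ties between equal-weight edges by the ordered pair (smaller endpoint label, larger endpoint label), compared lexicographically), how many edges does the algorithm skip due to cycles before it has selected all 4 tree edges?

0

Kruskal: consider edges lightest-first.
Oslo–Quito (1): add. Components now {Paris} {Delhi} {Oslo,Quito} {Riga}
Delhi–Riga (2): add. Components now {Paris} {Delhi,Riga} {Oslo,Quito}
Delhi–Paris (4): add. Components now {Delhi,Paris,Riga} {Oslo,Quito}
Delhi–Quito (4): add. Components now {Delhi,Oslo,Paris,Quito,Riga}
Edges rejected before the tree was complete: 0.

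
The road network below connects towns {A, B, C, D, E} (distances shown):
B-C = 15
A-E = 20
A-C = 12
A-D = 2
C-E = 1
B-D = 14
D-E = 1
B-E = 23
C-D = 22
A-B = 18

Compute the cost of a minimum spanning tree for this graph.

Prim's algorithm from A:
Step 1: cheapest edge leaving the tree is A-D (2); add D.
Step 2: cheapest edge leaving the tree is D-E (1); add E.
Step 3: cheapest edge leaving the tree is C-E (1); add C.
Step 4: cheapest edge leaving the tree is B-D (14); add B.
MST edges: A-D, D-E, C-E, B-D; total weight 2+1+1+14 = 18.

18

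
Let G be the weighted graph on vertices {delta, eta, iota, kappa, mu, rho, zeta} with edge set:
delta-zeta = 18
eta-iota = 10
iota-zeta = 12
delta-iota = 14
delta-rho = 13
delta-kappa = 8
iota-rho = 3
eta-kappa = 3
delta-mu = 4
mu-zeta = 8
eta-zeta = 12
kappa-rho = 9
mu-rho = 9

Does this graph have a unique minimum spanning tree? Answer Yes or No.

No

Kruskal's algorithm — process edges by increasing weight (ties by edge label):
eta-kappa (3): add — endpoints in different components.
iota-rho (3): add — endpoints in different components.
delta-mu (4): add — endpoints in different components.
delta-kappa (8): add — endpoints in different components.
mu-zeta (8): add — endpoints in different components.
kappa-rho (9): add — endpoints in different components.
Non-tree edge mu-rho has weight 9, equal to the heaviest edge on its tree cycle — swapping gives another MST of the same weight. Not unique.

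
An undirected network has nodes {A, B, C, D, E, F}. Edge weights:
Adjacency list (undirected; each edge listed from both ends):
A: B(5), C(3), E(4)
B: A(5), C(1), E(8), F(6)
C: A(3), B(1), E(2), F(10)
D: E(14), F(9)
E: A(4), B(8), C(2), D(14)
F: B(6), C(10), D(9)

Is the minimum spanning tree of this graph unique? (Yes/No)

Yes

Sort edges by weight, then run Kruskal:
B C (1): add. Components now {A} {B,C} {D} {E} {F}
C E (2): add. Components now {A} {B,C,E} {D} {F}
A C (3): add. Components now {A,B,C,E} {D} {F}
A E (4): skip — A and E already connected.
A B (5): skip — A and B already connected.
B F (6): add. Components now {A,B,C,E,F} {D}
B E (8): skip — B and E already connected.
D F (9): add. Components now {A,B,C,D,E,F}
Every non-tree edge has weight strictly greater than the heaviest edge on the tree path between its endpoints, so the MST is unique.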